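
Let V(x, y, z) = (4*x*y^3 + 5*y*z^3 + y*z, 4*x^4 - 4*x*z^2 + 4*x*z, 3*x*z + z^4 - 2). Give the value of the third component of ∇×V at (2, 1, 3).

(∇×V)_3 = ∂V₂/∂x − ∂V₁/∂y
= 16*x^3 - 4*z^2 + 4*z − (12*x*y^2 + 5*z^3 + z)
= 16*x^3 - 12*x*y^2 - 5*z^3 - 4*z^2 + 3*z
At (2, 1, 3): -58.

-58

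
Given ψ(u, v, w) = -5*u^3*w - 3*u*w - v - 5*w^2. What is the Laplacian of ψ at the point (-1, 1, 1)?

∂²ψ/∂u² = -30*u*w
∂²ψ/∂v² = 0
∂²ψ/∂w² = -10
∇²ψ = -30*u*w - 10
At (-1, 1, 1): 20.

20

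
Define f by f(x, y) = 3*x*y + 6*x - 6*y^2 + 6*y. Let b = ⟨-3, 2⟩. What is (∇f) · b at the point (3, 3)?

∂f/∂x = 3*y + 6
∂f/∂y = 3*x - 12*y + 6
∇f at (3, 3) = (15, -21)
∇f · b = (15)(-3) + (-21)(2) = -87

-87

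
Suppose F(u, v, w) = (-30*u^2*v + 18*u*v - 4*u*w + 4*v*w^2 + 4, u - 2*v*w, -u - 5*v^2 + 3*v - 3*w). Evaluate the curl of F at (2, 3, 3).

(∇×F)₁ = ∂F₃/∂v − ∂F₂/∂w = -8*v + 3
(∇×F)₂ = ∂F₁/∂w − ∂F₃/∂u = -4*u + 8*v*w + 1
(∇×F)₃ = ∂F₂/∂u − ∂F₁/∂v = 30*u^2 - 18*u - 4*w^2 + 1
∇×F = (-8*v + 3, -4*u + 8*v*w + 1, 30*u^2 - 18*u - 4*w^2 + 1)
At (2, 3, 3): (-21, 65, 49).

(-21, 65, 49)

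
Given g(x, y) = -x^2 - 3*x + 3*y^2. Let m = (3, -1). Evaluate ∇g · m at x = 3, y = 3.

-45

∂g/∂x = -2*x - 3
∂g/∂y = 6*y
∇g at (3, 3) = (-9, 18)
∇g · m = (-9)(3) + (18)(-1) = -45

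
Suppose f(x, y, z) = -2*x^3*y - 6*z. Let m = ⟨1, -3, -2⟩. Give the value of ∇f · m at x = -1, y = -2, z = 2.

18

∂f/∂x = -6*x^2*y
∂f/∂y = -2*x^3
∂f/∂z = -6
∇f at (-1, -2, 2) = (12, 2, -6)
∇f · m = (12)(1) + (2)(-3) + (-6)(-2) = 18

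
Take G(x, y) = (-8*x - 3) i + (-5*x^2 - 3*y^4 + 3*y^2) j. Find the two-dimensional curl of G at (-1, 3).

10

∂G₂/∂x = -10*x
∂G₁/∂y = 0
Scalar curl = -10*x
At (-1, 3): 10.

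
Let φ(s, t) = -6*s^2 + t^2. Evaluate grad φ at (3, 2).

∂φ/∂s = -12*s
∂φ/∂t = 2*t
∇φ = (-12*s, 2*t)
At (3, 2): (-36, 4).

(-36, 4)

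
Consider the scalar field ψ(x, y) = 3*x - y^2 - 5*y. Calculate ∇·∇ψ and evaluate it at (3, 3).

∂²ψ/∂x² = 0
∂²ψ/∂y² = -2
∇²ψ = -2
At (3, 3): -2.

-2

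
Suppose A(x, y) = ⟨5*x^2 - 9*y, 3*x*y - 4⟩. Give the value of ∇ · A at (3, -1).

∂A₁/∂x = 10*x
∂A₂/∂y = 3*x
∇·A = 13*x
At (3, -1): 39.

39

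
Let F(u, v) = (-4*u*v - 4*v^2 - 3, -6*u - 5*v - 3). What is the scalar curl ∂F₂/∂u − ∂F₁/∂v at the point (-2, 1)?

∂F₂/∂u = -6
∂F₁/∂v = -4*u - 8*v
Scalar curl = 4*u + 8*v - 6
At (-2, 1): -6.

-6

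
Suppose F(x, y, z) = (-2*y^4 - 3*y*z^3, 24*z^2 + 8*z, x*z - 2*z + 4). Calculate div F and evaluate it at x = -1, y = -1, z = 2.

∂F₁/∂x = 0
∂F₂/∂y = 0
∂F₃/∂z = x - 2
∇·F = x - 2
At (-1, -1, 2): -3.

-3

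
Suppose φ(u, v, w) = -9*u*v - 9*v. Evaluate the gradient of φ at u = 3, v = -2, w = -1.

(18, -36, 0)

∂φ/∂u = -9*v
∂φ/∂v = -9*u - 9
∂φ/∂w = 0
∇φ = (-9*v, -9*u - 9, 0)
At (3, -2, -1): (18, -36, 0).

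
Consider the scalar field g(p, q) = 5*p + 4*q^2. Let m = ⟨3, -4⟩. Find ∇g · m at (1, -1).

47

∂g/∂p = 5
∂g/∂q = 8*q
∇g at (1, -1) = (5, -8)
∇g · m = (5)(3) + (-8)(-4) = 47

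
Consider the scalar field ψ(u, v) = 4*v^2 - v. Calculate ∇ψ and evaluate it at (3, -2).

(0, -17)

∂ψ/∂u = 0
∂ψ/∂v = 8*v - 1
∇ψ = (0, 8*v - 1)
At (3, -2): (0, -17).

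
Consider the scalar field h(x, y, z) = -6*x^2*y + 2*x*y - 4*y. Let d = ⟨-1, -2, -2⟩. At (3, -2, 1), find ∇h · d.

∂h/∂x = -12*x*y + 2*y
∂h/∂y = -6*x^2 + 2*x - 4
∂h/∂z = 0
∇h at (3, -2, 1) = (68, -52, 0)
∇h · d = (68)(-1) + (-52)(-2) + (0)(-2) = 36

36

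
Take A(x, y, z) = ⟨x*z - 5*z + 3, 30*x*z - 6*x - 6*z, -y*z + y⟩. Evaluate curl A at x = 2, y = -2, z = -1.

(∇×A)₁ = ∂A₃/∂y − ∂A₂/∂z = -30*x - z + 7
(∇×A)₂ = ∂A₁/∂z − ∂A₃/∂x = x - 5
(∇×A)₃ = ∂A₂/∂x − ∂A₁/∂y = 30*z - 6
∇×A = (-30*x - z + 7, x - 5, 30*z - 6)
At (2, -2, -1): (-52, -3, -36).

(-52, -3, -36)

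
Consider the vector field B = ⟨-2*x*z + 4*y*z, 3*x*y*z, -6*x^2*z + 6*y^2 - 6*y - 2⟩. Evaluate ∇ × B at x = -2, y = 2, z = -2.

(∇×B)₁ = ∂B₃/∂y − ∂B₂/∂z = -3*x*y + 12*y - 6
(∇×B)₂ = ∂B₁/∂z − ∂B₃/∂x = 12*x*z - 2*x + 4*y
(∇×B)₃ = ∂B₂/∂x − ∂B₁/∂y = 3*y*z - 4*z
∇×B = (-3*x*y + 12*y - 6, 12*x*z - 2*x + 4*y, 3*y*z - 4*z)
At (-2, 2, -2): (30, 60, -4).

(30, 60, -4)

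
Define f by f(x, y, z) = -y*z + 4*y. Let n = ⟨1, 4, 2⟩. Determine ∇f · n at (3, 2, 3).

0

∂f/∂x = 0
∂f/∂y = -z + 4
∂f/∂z = -y
∇f at (3, 2, 3) = (0, 1, -2)
∇f · n = (0)(1) + (1)(4) + (-2)(2) = 0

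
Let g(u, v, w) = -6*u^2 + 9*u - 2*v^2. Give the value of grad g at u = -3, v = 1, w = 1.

∂g/∂u = -12*u + 9
∂g/∂v = -4*v
∂g/∂w = 0
∇g = (-12*u + 9, -4*v, 0)
At (-3, 1, 1): (45, -4, 0).

(45, -4, 0)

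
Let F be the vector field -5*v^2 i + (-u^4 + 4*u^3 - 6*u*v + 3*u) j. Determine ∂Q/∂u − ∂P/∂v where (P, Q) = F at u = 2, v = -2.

11

∂F₂/∂u = -4*u^3 + 12*u^2 - 6*v + 3
∂F₁/∂v = -10*v
Scalar curl = -4*u^3 + 12*u^2 + 4*v + 3
At (2, -2): 11.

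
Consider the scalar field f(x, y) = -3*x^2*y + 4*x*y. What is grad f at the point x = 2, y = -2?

∂f/∂x = -6*x*y + 4*y
∂f/∂y = -3*x^2 + 4*x
∇f = (-6*x*y + 4*y, -3*x^2 + 4*x)
At (2, -2): (16, -4).

(16, -4)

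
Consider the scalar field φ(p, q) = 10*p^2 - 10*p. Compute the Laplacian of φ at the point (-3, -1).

20

∂²φ/∂p² = 20
∂²φ/∂q² = 0
∇²φ = 20
At (-3, -1): 20.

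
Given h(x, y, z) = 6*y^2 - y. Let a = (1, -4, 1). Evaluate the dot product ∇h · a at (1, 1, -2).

∂h/∂x = 0
∂h/∂y = 12*y - 1
∂h/∂z = 0
∇h at (1, 1, -2) = (0, 11, 0)
∇h · a = (0)(1) + (11)(-4) + (0)(1) = -44

-44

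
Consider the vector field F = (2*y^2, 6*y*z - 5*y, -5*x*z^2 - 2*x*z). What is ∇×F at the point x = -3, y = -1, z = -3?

(6, 39, 4)

(∇×F)₁ = ∂F₃/∂y − ∂F₂/∂z = -6*y
(∇×F)₂ = ∂F₁/∂z − ∂F₃/∂x = 5*z^2 + 2*z
(∇×F)₃ = ∂F₂/∂x − ∂F₁/∂y = -4*y
∇×F = (-6*y, 5*z^2 + 2*z, -4*y)
At (-3, -1, -3): (6, 39, 4).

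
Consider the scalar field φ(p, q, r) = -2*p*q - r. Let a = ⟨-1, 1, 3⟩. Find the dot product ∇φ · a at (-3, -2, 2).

-1

∂φ/∂p = -2*q
∂φ/∂q = -2*p
∂φ/∂r = -1
∇φ at (-3, -2, 2) = (4, 6, -1)
∇φ · a = (4)(-1) + (6)(1) + (-1)(3) = -1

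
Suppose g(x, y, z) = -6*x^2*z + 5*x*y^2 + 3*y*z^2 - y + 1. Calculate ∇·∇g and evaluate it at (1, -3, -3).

28

∂²g/∂x² = -12*z
∂²g/∂y² = 10*x
∂²g/∂z² = 6*y
∇²g = 10*x + 6*y - 12*z
At (1, -3, -3): 28.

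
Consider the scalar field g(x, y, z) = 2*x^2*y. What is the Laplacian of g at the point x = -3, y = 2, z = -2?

∂²g/∂x² = 4*y
∂²g/∂y² = 0
∂²g/∂z² = 0
∇²g = 4*y
At (-3, 2, -2): 8.

8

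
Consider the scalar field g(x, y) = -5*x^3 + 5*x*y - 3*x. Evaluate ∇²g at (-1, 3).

30

∂²g/∂x² = -30*x
∂²g/∂y² = 0
∇²g = -30*x
At (-1, 3): 30.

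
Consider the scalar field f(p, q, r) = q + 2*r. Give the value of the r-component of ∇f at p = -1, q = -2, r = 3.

(∇f)_3 = ∂f/∂r = 2
At (-1, -2, 3): 2.

2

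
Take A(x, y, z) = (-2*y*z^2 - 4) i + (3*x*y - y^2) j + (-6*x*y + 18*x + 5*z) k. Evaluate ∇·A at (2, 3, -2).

5

∂A₁/∂x = 0
∂A₂/∂y = 3*x - 2*y
∂A₃/∂z = 5
∇·A = 3*x - 2*y + 5
At (2, 3, -2): 5.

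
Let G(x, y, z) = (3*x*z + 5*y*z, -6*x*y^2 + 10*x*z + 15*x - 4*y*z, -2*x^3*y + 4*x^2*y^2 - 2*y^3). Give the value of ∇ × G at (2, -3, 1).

(∇×G)₁ = ∂G₃/∂y − ∂G₂/∂z = -2*x^3 + 8*x^2*y - 10*x - 6*y^2 + 4*y
(∇×G)₂ = ∂G₁/∂z − ∂G₃/∂x = 6*x^2*y - 8*x*y^2 + 3*x + 5*y
(∇×G)₃ = ∂G₂/∂x − ∂G₁/∂y = -6*y^2 + 5*z + 15
∇×G = (-2*x^3 + 8*x^2*y - 10*x - 6*y^2 + 4*y, 6*x^2*y - 8*x*y^2 + 3*x + 5*y, -6*y^2 + 5*z + 15)
At (2, -3, 1): (-198, -225, -34).

(-198, -225, -34)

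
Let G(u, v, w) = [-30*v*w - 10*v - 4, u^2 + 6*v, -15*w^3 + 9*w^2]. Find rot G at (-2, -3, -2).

(∇×G)₁ = ∂G₃/∂v − ∂G₂/∂w = 0
(∇×G)₂ = ∂G₁/∂w − ∂G₃/∂u = -30*v
(∇×G)₃ = ∂G₂/∂u − ∂G₁/∂v = 2*u + 30*w + 10
∇×G = (0, -30*v, 2*u + 30*w + 10)
At (-2, -3, -2): (0, 90, -54).

(0, 90, -54)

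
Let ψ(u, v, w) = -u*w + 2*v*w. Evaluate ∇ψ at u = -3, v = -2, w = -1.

(1, -2, -1)

∂ψ/∂u = -w
∂ψ/∂v = 2*w
∂ψ/∂w = -u + 2*v
∇ψ = (-w, 2*w, -u + 2*v)
At (-3, -2, -1): (1, -2, -1).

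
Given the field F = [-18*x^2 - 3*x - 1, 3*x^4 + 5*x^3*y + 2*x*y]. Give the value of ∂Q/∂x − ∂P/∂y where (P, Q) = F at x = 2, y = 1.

158

∂F₂/∂x = 12*x^3 + 15*x^2*y + 2*y
∂F₁/∂y = 0
Scalar curl = 12*x^3 + 15*x^2*y + 2*y
At (2, 1): 158.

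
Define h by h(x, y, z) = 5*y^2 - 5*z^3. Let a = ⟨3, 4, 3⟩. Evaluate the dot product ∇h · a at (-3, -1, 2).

-220

∂h/∂x = 0
∂h/∂y = 10*y
∂h/∂z = -15*z^2
∇h at (-3, -1, 2) = (0, -10, -60)
∇h · a = (0)(3) + (-10)(4) + (-60)(3) = -220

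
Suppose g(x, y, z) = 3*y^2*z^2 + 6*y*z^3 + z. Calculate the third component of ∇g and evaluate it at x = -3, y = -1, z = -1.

(∇g)_3 = ∂g/∂z = 6*y^2*z + 18*y*z^2 + 1
At (-3, -1, -1): -23.

-23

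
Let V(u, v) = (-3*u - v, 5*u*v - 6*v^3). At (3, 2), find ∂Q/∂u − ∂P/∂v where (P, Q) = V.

∂V₂/∂u = 5*v
∂V₁/∂v = -1
Scalar curl = 5*v + 1
At (3, 2): 11.

11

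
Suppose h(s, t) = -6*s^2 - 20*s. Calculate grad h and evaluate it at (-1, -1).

∂h/∂s = -12*s - 20
∂h/∂t = 0
∇h = (-12*s - 20, 0)
At (-1, -1): (-8, 0).

(-8, 0)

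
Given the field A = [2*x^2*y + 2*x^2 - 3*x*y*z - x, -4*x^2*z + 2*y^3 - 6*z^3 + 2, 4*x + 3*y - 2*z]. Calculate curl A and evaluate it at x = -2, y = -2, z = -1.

(37, -16, -18)

(∇×A)₁ = ∂A₃/∂y − ∂A₂/∂z = 4*x^2 + 18*z^2 + 3
(∇×A)₂ = ∂A₁/∂z − ∂A₃/∂x = -3*x*y - 4
(∇×A)₃ = ∂A₂/∂x − ∂A₁/∂y = -2*x^2 - 5*x*z
∇×A = (4*x^2 + 18*z^2 + 3, -3*x*y - 4, -2*x^2 - 5*x*z)
At (-2, -2, -1): (37, -16, -18).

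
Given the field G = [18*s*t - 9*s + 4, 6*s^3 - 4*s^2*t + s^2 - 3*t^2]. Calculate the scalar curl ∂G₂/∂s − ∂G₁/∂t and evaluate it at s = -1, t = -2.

∂G₂/∂s = 18*s^2 - 8*s*t + 2*s
∂G₁/∂t = 18*s
Scalar curl = 18*s^2 - 8*s*t - 16*s
At (-1, -2): 18.

18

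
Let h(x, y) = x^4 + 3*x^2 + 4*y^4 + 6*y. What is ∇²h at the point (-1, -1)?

66

∂²h/∂x² = 6*(2*x^2 + 1)
∂²h/∂y² = 48*y^2
∇²h = 12*x^2 + 48*y^2 + 6
At (-1, -1): 66.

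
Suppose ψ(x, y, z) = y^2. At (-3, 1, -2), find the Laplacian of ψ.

∂²ψ/∂x² = 0
∂²ψ/∂y² = 2
∂²ψ/∂z² = 0
∇²ψ = 2
At (-3, 1, -2): 2.

2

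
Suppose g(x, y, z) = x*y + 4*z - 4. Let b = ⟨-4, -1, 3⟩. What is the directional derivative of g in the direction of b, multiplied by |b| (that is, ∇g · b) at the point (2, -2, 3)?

18

∂g/∂x = y
∂g/∂y = x
∂g/∂z = 4
∇g at (2, -2, 3) = (-2, 2, 4)
∇g · b = (-2)(-4) + (2)(-1) + (4)(3) = 18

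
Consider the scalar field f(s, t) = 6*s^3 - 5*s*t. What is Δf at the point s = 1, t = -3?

∂²f/∂s² = 36*s
∂²f/∂t² = 0
∇²f = 36*s
At (1, -3): 36.

36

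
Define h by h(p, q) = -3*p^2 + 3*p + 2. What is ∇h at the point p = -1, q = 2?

(9, 0)

∂h/∂p = -6*p + 3
∂h/∂q = 0
∇h = (-6*p + 3, 0)
At (-1, 2): (9, 0).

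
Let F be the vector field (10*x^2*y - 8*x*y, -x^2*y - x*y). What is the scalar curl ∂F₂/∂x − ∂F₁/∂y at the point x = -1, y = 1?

-17

∂F₂/∂x = -2*x*y - y
∂F₁/∂y = 10*x^2 - 8*x
Scalar curl = -10*x^2 - 2*x*y + 8*x - y
At (-1, 1): -17.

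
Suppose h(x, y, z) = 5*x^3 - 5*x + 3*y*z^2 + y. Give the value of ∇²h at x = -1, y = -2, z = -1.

-42

∂²h/∂x² = 30*x
∂²h/∂y² = 0
∂²h/∂z² = 6*y
∇²h = 30*x + 6*y
At (-1, -2, -1): -42.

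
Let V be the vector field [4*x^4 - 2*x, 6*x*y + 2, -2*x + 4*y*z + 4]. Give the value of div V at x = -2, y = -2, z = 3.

-150

∂V₁/∂x = 16*x^3 - 2
∂V₂/∂y = 6*x
∂V₃/∂z = 4*y
∇·V = 16*x^3 + 6*x + 4*y - 2
At (-2, -2, 3): -150.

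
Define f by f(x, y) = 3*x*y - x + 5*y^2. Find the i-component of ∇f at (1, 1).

(∇f)_1 = ∂f/∂x = 3*y - 1
At (1, 1): 2.

2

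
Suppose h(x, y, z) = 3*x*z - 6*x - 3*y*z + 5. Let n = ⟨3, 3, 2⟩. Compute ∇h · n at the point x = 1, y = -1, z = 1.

-6

∂h/∂x = 3*z - 6
∂h/∂y = -3*z
∂h/∂z = 3*x - 3*y
∇h at (1, -1, 1) = (-3, -3, 6)
∇h · n = (-3)(3) + (-3)(3) + (6)(2) = -6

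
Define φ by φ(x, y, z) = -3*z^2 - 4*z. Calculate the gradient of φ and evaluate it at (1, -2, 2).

(0, 0, -16)

∂φ/∂x = 0
∂φ/∂y = 0
∂φ/∂z = -6*z - 4
∇φ = (0, 0, -6*z - 4)
At (1, -2, 2): (0, 0, -16).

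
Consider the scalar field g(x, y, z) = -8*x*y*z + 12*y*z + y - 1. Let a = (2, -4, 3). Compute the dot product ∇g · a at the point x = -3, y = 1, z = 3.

-376

∂g/∂x = -8*y*z
∂g/∂y = -8*x*z + 12*z + 1
∂g/∂z = -8*x*y + 12*y
∇g at (-3, 1, 3) = (-24, 109, 36)
∇g · a = (-24)(2) + (109)(-4) + (36)(3) = -376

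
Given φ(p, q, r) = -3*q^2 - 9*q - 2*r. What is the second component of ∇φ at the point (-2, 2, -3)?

-21

(∇φ)_2 = ∂φ/∂q = -6*q - 9
At (-2, 2, -3): -21.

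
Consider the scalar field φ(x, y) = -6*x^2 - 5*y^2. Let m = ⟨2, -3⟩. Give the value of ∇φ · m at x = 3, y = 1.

∂φ/∂x = -12*x
∂φ/∂y = -10*y
∇φ at (3, 1) = (-36, -10)
∇φ · m = (-36)(2) + (-10)(-3) = -42

-42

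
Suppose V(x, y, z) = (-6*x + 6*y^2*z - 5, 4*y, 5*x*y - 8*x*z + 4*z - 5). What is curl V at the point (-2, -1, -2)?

(-10, -5, -24)

(∇×V)₁ = ∂V₃/∂y − ∂V₂/∂z = 5*x
(∇×V)₂ = ∂V₁/∂z − ∂V₃/∂x = 6*y^2 - 5*y + 8*z
(∇×V)₃ = ∂V₂/∂x − ∂V₁/∂y = -12*y*z
∇×V = (5*x, 6*y^2 - 5*y + 8*z, -12*y*z)
At (-2, -1, -2): (-10, -5, -24).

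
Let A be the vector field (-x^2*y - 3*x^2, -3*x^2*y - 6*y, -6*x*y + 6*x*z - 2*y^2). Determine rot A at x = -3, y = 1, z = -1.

(∇×A)₁ = ∂A₃/∂y − ∂A₂/∂z = -6*x - 4*y
(∇×A)₂ = ∂A₁/∂z − ∂A₃/∂x = 6*y - 6*z
(∇×A)₃ = ∂A₂/∂x − ∂A₁/∂y = x^2 - 6*x*y
∇×A = (-6*x - 4*y, 6*y - 6*z, x^2 - 6*x*y)
At (-3, 1, -1): (14, 12, 27).

(14, 12, 27)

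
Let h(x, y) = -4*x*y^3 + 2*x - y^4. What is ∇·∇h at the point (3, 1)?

-84

∂²h/∂x² = 0
∂²h/∂y² = -12*y*(2*x + y)
∇²h = -24*x*y - 12*y^2
At (3, 1): -84.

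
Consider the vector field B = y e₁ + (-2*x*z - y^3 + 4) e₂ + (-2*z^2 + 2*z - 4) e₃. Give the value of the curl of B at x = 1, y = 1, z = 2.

(2, 0, -5)

(∇×B)₁ = ∂B₃/∂y − ∂B₂/∂z = 2*x
(∇×B)₂ = ∂B₁/∂z − ∂B₃/∂x = 0
(∇×B)₃ = ∂B₂/∂x − ∂B₁/∂y = -2*z - 1
∇×B = (2*x, 0, -2*z - 1)
At (1, 1, 2): (2, 0, -5).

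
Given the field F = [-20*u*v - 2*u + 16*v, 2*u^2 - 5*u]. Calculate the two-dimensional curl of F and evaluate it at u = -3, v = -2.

∂F₂/∂u = 4*u - 5
∂F₁/∂v = -20*u + 16
Scalar curl = 24*u - 21
At (-3, -2): -93.

-93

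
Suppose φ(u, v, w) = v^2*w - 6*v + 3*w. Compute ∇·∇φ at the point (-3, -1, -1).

∂²φ/∂u² = 0
∂²φ/∂v² = 2*w
∂²φ/∂w² = 0
∇²φ = 2*w
At (-3, -1, -1): -2.

-2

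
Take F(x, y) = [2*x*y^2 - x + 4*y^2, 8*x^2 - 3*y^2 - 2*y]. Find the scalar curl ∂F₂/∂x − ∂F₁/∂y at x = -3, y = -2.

-56

∂F₂/∂x = 16*x
∂F₁/∂y = 4*x*y + 8*y
Scalar curl = -4*x*y + 16*x - 8*y
At (-3, -2): -56.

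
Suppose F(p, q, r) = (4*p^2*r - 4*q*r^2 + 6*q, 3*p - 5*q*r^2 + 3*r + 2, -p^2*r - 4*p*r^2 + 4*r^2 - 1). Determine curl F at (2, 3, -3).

(-93, 112, 33)

(∇×F)₁ = ∂F₃/∂q − ∂F₂/∂r = 10*q*r - 3
(∇×F)₂ = ∂F₁/∂r − ∂F₃/∂p = 4*p^2 + 2*p*r - 8*q*r + 4*r^2
(∇×F)₃ = ∂F₂/∂p − ∂F₁/∂q = 4*r^2 - 3
∇×F = (10*q*r - 3, 4*p^2 + 2*p*r - 8*q*r + 4*r^2, 4*r^2 - 3)
At (2, 3, -3): (-93, 112, 33).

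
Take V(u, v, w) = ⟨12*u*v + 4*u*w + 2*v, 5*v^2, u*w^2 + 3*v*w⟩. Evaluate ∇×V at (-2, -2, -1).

(-3, -9, 22)

(∇×V)₁ = ∂V₃/∂v − ∂V₂/∂w = 3*w
(∇×V)₂ = ∂V₁/∂w − ∂V₃/∂u = 4*u - w^2
(∇×V)₃ = ∂V₂/∂u − ∂V₁/∂v = -12*u - 2
∇×V = (3*w, 4*u - w^2, -12*u - 2)
At (-2, -2, -1): (-3, -9, 22).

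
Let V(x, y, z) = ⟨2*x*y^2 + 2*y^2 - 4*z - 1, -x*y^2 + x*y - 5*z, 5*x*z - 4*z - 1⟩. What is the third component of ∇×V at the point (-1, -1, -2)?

(∇×V)_3 = ∂V₂/∂x − ∂V₁/∂y
= -y^2 + y − (4*x*y + 4*y)
= -4*x*y - y^2 - 3*y
At (-1, -1, -2): -2.

-2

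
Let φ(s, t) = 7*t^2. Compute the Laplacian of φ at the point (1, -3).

14

∂²φ/∂s² = 0
∂²φ/∂t² = 14
∇²φ = 14
At (1, -3): 14.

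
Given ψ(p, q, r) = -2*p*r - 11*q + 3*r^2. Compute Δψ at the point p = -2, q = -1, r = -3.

∂²ψ/∂p² = 0
∂²ψ/∂q² = 0
∂²ψ/∂r² = 6
∇²ψ = 6
At (-2, -1, -3): 6.

6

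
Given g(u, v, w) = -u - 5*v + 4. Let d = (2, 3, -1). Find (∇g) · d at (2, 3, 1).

∂g/∂u = -1
∂g/∂v = -5
∂g/∂w = 0
∇g at (2, 3, 1) = (-1, -5, 0)
∇g · d = (-1)(2) + (-5)(3) + (0)(-1) = -17

-17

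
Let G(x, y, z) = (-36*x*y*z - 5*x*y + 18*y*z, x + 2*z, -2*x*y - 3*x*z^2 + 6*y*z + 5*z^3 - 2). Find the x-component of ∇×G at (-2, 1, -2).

(∇×G)_1 = ∂G₃/∂y − ∂G₂/∂z
= -2*x + 6*z − (2)
= -2*x + 6*z - 2
At (-2, 1, -2): -10.

-10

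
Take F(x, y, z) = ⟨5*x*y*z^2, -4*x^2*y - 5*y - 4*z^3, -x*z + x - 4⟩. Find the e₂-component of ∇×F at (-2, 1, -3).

(∇×F)_2 = ∂F₁/∂z − ∂F₃/∂x
= 10*x*y*z − (-z + 1)
= 10*x*y*z + z - 1
At (-2, 1, -3): 56.

56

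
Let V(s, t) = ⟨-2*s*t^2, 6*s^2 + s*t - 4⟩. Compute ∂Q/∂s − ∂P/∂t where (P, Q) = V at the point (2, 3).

51

∂V₂/∂s = 12*s + t
∂V₁/∂t = -4*s*t
Scalar curl = 4*s*t + 12*s + t
At (2, 3): 51.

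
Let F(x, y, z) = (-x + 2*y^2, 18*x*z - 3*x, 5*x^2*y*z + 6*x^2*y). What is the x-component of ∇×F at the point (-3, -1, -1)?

(∇×F)_1 = ∂F₃/∂y − ∂F₂/∂z
= 5*x^2*z + 6*x^2 − (18*x)
= 5*x^2*z + 6*x^2 - 18*x
At (-3, -1, -1): 63.

63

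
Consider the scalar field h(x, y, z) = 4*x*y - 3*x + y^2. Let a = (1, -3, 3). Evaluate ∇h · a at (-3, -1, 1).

∂h/∂x = 4*y - 3
∂h/∂y = 4*x + 2*y
∂h/∂z = 0
∇h at (-3, -1, 1) = (-7, -14, 0)
∇h · a = (-7)(1) + (-14)(-3) + (0)(3) = 35

35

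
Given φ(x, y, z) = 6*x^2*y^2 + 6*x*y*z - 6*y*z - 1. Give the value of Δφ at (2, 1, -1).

∂²φ/∂x² = 12*y^2
∂²φ/∂y² = 12*x^2
∂²φ/∂z² = 0
∇²φ = 12*x^2 + 12*y^2
At (2, 1, -1): 60.

60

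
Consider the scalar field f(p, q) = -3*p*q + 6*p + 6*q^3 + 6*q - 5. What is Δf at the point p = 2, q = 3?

108

∂²f/∂p² = 0
∂²f/∂q² = 36*q
∇²f = 36*q
At (2, 3): 108.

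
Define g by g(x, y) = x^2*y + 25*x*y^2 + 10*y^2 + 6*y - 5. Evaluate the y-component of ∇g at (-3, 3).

(∇g)_2 = ∂g/∂y = x^2 + 50*x*y + 20*y + 6
At (-3, 3): -375.

-375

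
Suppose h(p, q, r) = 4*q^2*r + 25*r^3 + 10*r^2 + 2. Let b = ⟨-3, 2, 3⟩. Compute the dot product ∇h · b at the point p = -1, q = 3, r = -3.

∂h/∂p = 0
∂h/∂q = 8*q*r
∂h/∂r = 4*q^2 + 75*r^2 + 20*r
∇h at (-1, 3, -3) = (0, -72, 651)
∇h · b = (0)(-3) + (-72)(2) + (651)(3) = 1809

1809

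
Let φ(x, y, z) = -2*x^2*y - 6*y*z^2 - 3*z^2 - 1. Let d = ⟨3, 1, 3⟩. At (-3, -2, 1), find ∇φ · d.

∂φ/∂x = -4*x*y
∂φ/∂y = -2*x^2 - 6*z^2
∂φ/∂z = -12*y*z - 6*z
∇φ at (-3, -2, 1) = (-24, -24, 18)
∇φ · d = (-24)(3) + (-24)(1) + (18)(3) = -42

-42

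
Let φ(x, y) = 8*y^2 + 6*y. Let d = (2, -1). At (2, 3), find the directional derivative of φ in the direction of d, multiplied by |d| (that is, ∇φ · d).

-54

∂φ/∂x = 0
∂φ/∂y = 16*y + 6
∇φ at (2, 3) = (0, 54)
∇φ · d = (0)(2) + (54)(-1) = -54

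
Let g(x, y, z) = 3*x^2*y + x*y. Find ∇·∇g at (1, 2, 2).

∂²g/∂x² = 6*y
∂²g/∂y² = 0
∂²g/∂z² = 0
∇²g = 6*y
At (1, 2, 2): 12.

12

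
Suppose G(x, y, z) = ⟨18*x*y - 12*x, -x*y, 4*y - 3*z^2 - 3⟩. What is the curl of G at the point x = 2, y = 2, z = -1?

(∇×G)₁ = ∂G₃/∂y − ∂G₂/∂z = 4
(∇×G)₂ = ∂G₁/∂z − ∂G₃/∂x = 0
(∇×G)₃ = ∂G₂/∂x − ∂G₁/∂y = -18*x - y
∇×G = (4, 0, -18*x - y)
At (2, 2, -1): (4, 0, -38).

(4, 0, -38)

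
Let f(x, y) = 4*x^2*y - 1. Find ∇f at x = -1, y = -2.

(16, 4)

∂f/∂x = 8*x*y
∂f/∂y = 4*x^2
∇f = (8*x*y, 4*x^2)
At (-1, -2): (16, 4).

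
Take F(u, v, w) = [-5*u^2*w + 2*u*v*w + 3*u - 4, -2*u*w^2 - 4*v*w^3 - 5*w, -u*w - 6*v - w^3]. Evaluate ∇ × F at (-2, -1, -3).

(∇×F)₁ = ∂F₃/∂v − ∂F₂/∂w = 4*u*w + 12*v*w^2 - 1
(∇×F)₂ = ∂F₁/∂w − ∂F₃/∂u = -5*u^2 + 2*u*v + w
(∇×F)₃ = ∂F₂/∂u − ∂F₁/∂v = -2*u*w - 2*w^2
∇×F = (4*u*w + 12*v*w^2 - 1, -5*u^2 + 2*u*v + w, -2*u*w - 2*w^2)
At (-2, -1, -3): (-85, -19, -30).

(-85, -19, -30)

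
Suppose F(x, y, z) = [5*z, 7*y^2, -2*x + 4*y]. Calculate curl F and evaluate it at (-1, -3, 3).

(∇×F)₁ = ∂F₃/∂y − ∂F₂/∂z = 4
(∇×F)₂ = ∂F₁/∂z − ∂F₃/∂x = 7
(∇×F)₃ = ∂F₂/∂x − ∂F₁/∂y = 0
∇×F = (4, 7, 0)
At (-1, -3, 3): (4, 7, 0).

(4, 7, 0)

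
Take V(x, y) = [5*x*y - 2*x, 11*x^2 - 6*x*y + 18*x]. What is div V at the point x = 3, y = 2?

-10

∂V₁/∂x = 5*y - 2
∂V₂/∂y = -6*x
∇·V = -6*x + 5*y - 2
At (3, 2): -10.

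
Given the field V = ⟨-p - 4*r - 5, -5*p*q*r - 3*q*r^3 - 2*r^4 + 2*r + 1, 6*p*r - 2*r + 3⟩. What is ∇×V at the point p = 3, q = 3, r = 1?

(∇×V)₁ = ∂V₃/∂q − ∂V₂/∂r = 5*p*q + 9*q*r^2 + 8*r^3 - 2
(∇×V)₂ = ∂V₁/∂r − ∂V₃/∂p = -6*r - 4
(∇×V)₃ = ∂V₂/∂p − ∂V₁/∂q = -5*q*r
∇×V = (5*p*q + 9*q*r^2 + 8*r^3 - 2, -6*r - 4, -5*q*r)
At (3, 3, 1): (78, -10, -15).

(78, -10, -15)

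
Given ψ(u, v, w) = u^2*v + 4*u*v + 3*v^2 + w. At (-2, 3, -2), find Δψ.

∂²ψ/∂u² = 2*v
∂²ψ/∂v² = 6
∂²ψ/∂w² = 0
∇²ψ = 2*v + 6
At (-2, 3, -2): 12.

12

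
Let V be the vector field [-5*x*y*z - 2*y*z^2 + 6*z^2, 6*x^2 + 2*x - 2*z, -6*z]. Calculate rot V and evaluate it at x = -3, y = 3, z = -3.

(2, 45, 29)

(∇×V)₁ = ∂V₃/∂y − ∂V₂/∂z = 2
(∇×V)₂ = ∂V₁/∂z − ∂V₃/∂x = -5*x*y - 4*y*z + 12*z
(∇×V)₃ = ∂V₂/∂x − ∂V₁/∂y = 5*x*z + 12*x + 2*z^2 + 2
∇×V = (2, -5*x*y - 4*y*z + 12*z, 5*x*z + 12*x + 2*z^2 + 2)
At (-3, 3, -3): (2, 45, 29).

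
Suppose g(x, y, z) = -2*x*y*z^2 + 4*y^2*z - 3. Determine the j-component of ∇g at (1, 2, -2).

(∇g)_2 = ∂g/∂y = -2*x*z^2 + 8*y*z
At (1, 2, -2): -40.

-40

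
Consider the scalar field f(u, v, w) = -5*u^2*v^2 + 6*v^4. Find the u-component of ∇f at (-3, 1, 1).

30

(∇f)_1 = ∂f/∂u = -10*u*v^2
At (-3, 1, 1): 30.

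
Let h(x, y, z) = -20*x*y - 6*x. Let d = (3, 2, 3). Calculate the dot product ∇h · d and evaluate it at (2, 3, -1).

-278

∂h/∂x = -20*y - 6
∂h/∂y = -20*x
∂h/∂z = 0
∇h at (2, 3, -1) = (-66, -40, 0)
∇h · d = (-66)(3) + (-40)(2) + (0)(3) = -278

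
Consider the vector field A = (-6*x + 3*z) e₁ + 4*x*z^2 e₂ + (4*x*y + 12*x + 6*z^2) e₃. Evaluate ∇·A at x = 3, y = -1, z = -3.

∂A₁/∂x = -6
∂A₂/∂y = 0
∂A₃/∂z = 12*z
∇·A = 12*z - 6
At (3, -1, -3): -42.

-42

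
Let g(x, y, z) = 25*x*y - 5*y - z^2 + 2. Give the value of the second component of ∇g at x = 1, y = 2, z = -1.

(∇g)_2 = ∂g/∂y = 25*x - 5
At (1, 2, -1): 20.

20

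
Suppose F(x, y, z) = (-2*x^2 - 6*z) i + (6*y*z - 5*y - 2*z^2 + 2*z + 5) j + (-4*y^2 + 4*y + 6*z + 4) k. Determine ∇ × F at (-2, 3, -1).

(-44, -6, 0)

(∇×F)₁ = ∂F₃/∂y − ∂F₂/∂z = -14*y + 4*z + 2
(∇×F)₂ = ∂F₁/∂z − ∂F₃/∂x = -6
(∇×F)₃ = ∂F₂/∂x − ∂F₁/∂y = 0
∇×F = (-14*y + 4*z + 2, -6, 0)
At (-2, 3, -1): (-44, -6, 0).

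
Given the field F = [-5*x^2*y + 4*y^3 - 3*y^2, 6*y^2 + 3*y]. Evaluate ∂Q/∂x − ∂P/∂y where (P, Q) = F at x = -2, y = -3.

-106

∂F₂/∂x = 0
∂F₁/∂y = -5*x^2 + 12*y^2 - 6*y
Scalar curl = 5*x^2 - 12*y^2 + 6*y
At (-2, -3): -106.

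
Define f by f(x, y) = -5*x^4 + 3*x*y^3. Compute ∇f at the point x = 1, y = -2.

(-44, 36)

∂f/∂x = -20*x^3 + 3*y^3
∂f/∂y = 9*x*y^2
∇f = (-20*x^3 + 3*y^3, 9*x*y^2)
At (1, -2): (-44, 36).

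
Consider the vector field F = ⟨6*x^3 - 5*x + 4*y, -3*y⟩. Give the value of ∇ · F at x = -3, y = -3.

154

∂F₁/∂x = 18*x^2 - 5
∂F₂/∂y = -3
∇·F = 18*x^2 - 8
At (-3, -3): 154.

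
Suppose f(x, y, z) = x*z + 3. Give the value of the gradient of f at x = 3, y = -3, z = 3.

∂f/∂x = z
∂f/∂y = 0
∂f/∂z = x
∇f = (z, 0, x)
At (3, -3, 3): (3, 0, 3).

(3, 0, 3)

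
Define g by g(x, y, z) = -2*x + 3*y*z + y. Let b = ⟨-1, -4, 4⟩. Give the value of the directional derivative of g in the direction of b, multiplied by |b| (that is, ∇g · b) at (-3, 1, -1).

22

∂g/∂x = -2
∂g/∂y = 3*z + 1
∂g/∂z = 3*y
∇g at (-3, 1, -1) = (-2, -2, 3)
∇g · b = (-2)(-1) + (-2)(-4) + (3)(4) = 22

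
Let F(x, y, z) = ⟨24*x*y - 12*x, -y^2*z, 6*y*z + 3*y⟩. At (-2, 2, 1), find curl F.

(13, 0, 48)

(∇×F)₁ = ∂F₃/∂y − ∂F₂/∂z = y^2 + 6*z + 3
(∇×F)₂ = ∂F₁/∂z − ∂F₃/∂x = 0
(∇×F)₃ = ∂F₂/∂x − ∂F₁/∂y = -24*x
∇×F = (y^2 + 6*z + 3, 0, -24*x)
At (-2, 2, 1): (13, 0, 48).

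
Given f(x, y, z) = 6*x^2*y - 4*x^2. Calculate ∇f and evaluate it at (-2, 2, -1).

∂f/∂x = 12*x*y - 8*x
∂f/∂y = 6*x^2
∂f/∂z = 0
∇f = (12*x*y - 8*x, 6*x^2, 0)
At (-2, 2, -1): (-32, 24, 0).

(-32, 24, 0)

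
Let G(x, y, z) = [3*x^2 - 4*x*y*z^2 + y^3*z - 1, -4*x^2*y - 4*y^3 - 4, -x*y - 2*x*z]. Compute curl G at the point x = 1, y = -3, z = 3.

(-1, 48, -21)

(∇×G)₁ = ∂G₃/∂y − ∂G₂/∂z = -x
(∇×G)₂ = ∂G₁/∂z − ∂G₃/∂x = -8*x*y*z + y^3 + y + 2*z
(∇×G)₃ = ∂G₂/∂x − ∂G₁/∂y = -8*x*y + 4*x*z^2 - 3*y^2*z
∇×G = (-x, -8*x*y*z + y^3 + y + 2*z, -8*x*y + 4*x*z^2 - 3*y^2*z)
At (1, -3, 3): (-1, 48, -21).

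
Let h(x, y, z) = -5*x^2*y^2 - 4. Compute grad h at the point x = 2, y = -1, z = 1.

∂h/∂x = -10*x*y^2
∂h/∂y = -10*x^2*y
∂h/∂z = 0
∇h = (-10*x*y^2, -10*x^2*y, 0)
At (2, -1, 1): (-20, 40, 0).

(-20, 40, 0)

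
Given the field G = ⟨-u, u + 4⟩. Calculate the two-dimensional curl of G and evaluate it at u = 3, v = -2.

∂G₂/∂u = 1
∂G₁/∂v = 0
Scalar curl = 1
At (3, -2): 1.

1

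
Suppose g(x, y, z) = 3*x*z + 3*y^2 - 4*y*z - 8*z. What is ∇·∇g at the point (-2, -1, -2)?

∂²g/∂x² = 0
∂²g/∂y² = 6
∂²g/∂z² = 0
∇²g = 6
At (-2, -1, -2): 6.

6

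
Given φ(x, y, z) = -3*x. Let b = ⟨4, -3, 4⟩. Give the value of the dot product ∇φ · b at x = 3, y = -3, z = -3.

-12

∂φ/∂x = -3
∂φ/∂y = 0
∂φ/∂z = 0
∇φ at (3, -3, -3) = (-3, 0, 0)
∇φ · b = (-3)(4) + (0)(-3) + (0)(4) = -12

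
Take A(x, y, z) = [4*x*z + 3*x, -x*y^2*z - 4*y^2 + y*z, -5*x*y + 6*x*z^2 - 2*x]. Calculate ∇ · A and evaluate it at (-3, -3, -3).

∂A₁/∂x = 4*z + 3
∂A₂/∂y = -2*x*y*z - 8*y + z
∂A₃/∂z = 12*x*z
∇·A = -2*x*y*z + 12*x*z - 8*y + 5*z + 3
At (-3, -3, -3): 174.

174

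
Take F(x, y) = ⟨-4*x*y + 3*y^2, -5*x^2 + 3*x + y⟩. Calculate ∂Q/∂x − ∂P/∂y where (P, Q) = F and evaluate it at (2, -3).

∂F₂/∂x = -10*x + 3
∂F₁/∂y = -4*x + 6*y
Scalar curl = -6*x - 6*y + 3
At (2, -3): 9.

9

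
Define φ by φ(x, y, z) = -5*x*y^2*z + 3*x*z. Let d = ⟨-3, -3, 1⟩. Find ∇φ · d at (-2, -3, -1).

∂φ/∂x = -5*y^2*z + 3*z
∂φ/∂y = -10*x*y*z
∂φ/∂z = -5*x*y^2 + 3*x
∇φ at (-2, -3, -1) = (42, 60, 84)
∇φ · d = (42)(-3) + (60)(-3) + (84)(1) = -222

-222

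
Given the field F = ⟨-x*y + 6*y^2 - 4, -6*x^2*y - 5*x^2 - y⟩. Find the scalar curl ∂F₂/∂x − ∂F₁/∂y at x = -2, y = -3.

∂F₂/∂x = -12*x*y - 10*x
∂F₁/∂y = -x + 12*y
Scalar curl = -12*x*y - 9*x - 12*y
At (-2, -3): -18.

-18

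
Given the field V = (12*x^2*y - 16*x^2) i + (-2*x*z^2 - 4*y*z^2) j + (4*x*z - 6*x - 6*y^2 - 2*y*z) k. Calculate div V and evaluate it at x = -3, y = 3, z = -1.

-142

∂V₁/∂x = 24*x*y - 32*x
∂V₂/∂y = -4*z^2
∂V₃/∂z = 4*x - 2*y
∇·V = 24*x*y - 28*x - 2*y - 4*z^2
At (-3, 3, -1): -142.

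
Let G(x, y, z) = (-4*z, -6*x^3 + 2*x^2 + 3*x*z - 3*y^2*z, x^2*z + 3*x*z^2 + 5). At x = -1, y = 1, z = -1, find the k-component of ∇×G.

-25

(∇×G)_3 = ∂G₂/∂x − ∂G₁/∂y
= -18*x^2 + 4*x + 3*z − (0)
= -18*x^2 + 4*x + 3*z
At (-1, 1, -1): -25.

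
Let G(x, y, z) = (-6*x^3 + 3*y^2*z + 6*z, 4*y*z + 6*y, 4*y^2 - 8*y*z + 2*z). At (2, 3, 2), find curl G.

(-4, 33, -36)

(∇×G)₁ = ∂G₃/∂y − ∂G₂/∂z = 4*y - 8*z
(∇×G)₂ = ∂G₁/∂z − ∂G₃/∂x = 3*y^2 + 6
(∇×G)₃ = ∂G₂/∂x − ∂G₁/∂y = -6*y*z
∇×G = (4*y - 8*z, 3*y^2 + 6, -6*y*z)
At (2, 3, 2): (-4, 33, -36).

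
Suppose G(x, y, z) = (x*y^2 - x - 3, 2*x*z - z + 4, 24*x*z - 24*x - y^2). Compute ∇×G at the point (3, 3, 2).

(∇×G)₁ = ∂G₃/∂y − ∂G₂/∂z = -2*x - 2*y + 1
(∇×G)₂ = ∂G₁/∂z − ∂G₃/∂x = -24*z + 24
(∇×G)₃ = ∂G₂/∂x − ∂G₁/∂y = -2*x*y + 2*z
∇×G = (-2*x - 2*y + 1, -24*z + 24, -2*x*y + 2*z)
At (3, 3, 2): (-11, -24, -14).

(-11, -24, -14)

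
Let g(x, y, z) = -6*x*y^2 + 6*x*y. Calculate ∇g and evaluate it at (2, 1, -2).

∂g/∂x = -6*y^2 + 6*y
∂g/∂y = -12*x*y + 6*x
∂g/∂z = 0
∇g = (-6*y^2 + 6*y, -12*x*y + 6*x, 0)
At (2, 1, -2): (0, -12, 0).

(0, -12, 0)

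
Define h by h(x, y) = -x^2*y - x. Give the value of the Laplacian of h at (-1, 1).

-2

∂²h/∂x² = -2*y
∂²h/∂y² = 0
∇²h = -2*y
At (-1, 1): -2.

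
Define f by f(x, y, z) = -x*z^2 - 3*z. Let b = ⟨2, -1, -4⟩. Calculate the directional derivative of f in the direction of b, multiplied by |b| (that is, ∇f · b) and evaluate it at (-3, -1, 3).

∂f/∂x = -z^2
∂f/∂y = 0
∂f/∂z = -2*x*z - 3
∇f at (-3, -1, 3) = (-9, 0, 15)
∇f · b = (-9)(2) + (0)(-1) + (15)(-4) = -78

-78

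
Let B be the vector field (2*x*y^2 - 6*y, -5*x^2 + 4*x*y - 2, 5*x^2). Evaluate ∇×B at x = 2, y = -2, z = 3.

(0, -20, -6)

(∇×B)₁ = ∂B₃/∂y − ∂B₂/∂z = 0
(∇×B)₂ = ∂B₁/∂z − ∂B₃/∂x = -10*x
(∇×B)₃ = ∂B₂/∂x − ∂B₁/∂y = -4*x*y - 10*x + 4*y + 6
∇×B = (0, -10*x, -4*x*y - 10*x + 4*y + 6)
At (2, -2, 3): (0, -20, -6).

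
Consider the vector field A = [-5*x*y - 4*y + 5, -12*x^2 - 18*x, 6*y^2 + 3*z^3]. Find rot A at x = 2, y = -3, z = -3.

(∇×A)₁ = ∂A₃/∂y − ∂A₂/∂z = 12*y
(∇×A)₂ = ∂A₁/∂z − ∂A₃/∂x = 0
(∇×A)₃ = ∂A₂/∂x − ∂A₁/∂y = -19*x - 14
∇×A = (12*y, 0, -19*x - 14)
At (2, -3, -3): (-36, 0, -52).

(-36, 0, -52)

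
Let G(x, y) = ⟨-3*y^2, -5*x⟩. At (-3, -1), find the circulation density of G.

∂G₂/∂x = -5
∂G₁/∂y = -6*y
Scalar curl = 6*y - 5
At (-3, -1): -11.

-11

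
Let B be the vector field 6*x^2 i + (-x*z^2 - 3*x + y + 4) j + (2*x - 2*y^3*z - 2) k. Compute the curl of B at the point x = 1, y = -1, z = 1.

(∇×B)₁ = ∂B₃/∂y − ∂B₂/∂z = 2*x*z - 6*y^2*z
(∇×B)₂ = ∂B₁/∂z − ∂B₃/∂x = -2
(∇×B)₃ = ∂B₂/∂x − ∂B₁/∂y = -z^2 - 3
∇×B = (2*x*z - 6*y^2*z, -2, -z^2 - 3)
At (1, -1, 1): (-4, -2, -4).

(-4, -2, -4)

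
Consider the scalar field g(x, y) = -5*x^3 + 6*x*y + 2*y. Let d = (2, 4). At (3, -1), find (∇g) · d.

-202

∂g/∂x = -15*x^2 + 6*y
∂g/∂y = 6*x + 2
∇g at (3, -1) = (-141, 20)
∇g · d = (-141)(2) + (20)(4) = -202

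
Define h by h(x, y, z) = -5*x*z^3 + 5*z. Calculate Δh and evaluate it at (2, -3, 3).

-180

∂²h/∂x² = 0
∂²h/∂y² = 0
∂²h/∂z² = -30*x*z
∇²h = -30*x*z
At (2, -3, 3): -180.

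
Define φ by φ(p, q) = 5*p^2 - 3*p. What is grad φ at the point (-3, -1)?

(-33, 0)

∂φ/∂p = 10*p - 3
∂φ/∂q = 0
∇φ = (10*p - 3, 0)
At (-3, -1): (-33, 0).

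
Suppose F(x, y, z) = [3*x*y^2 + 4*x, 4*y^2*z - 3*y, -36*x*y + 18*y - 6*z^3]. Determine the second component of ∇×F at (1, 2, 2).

72

(∇×F)_2 = ∂F₁/∂z − ∂F₃/∂x
= 0 − (-36*y)
= 36*y
At (1, 2, 2): 72.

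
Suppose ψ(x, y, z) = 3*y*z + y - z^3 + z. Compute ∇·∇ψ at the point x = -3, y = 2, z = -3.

∂²ψ/∂x² = 0
∂²ψ/∂y² = 0
∂²ψ/∂z² = -6*z
∇²ψ = -6*z
At (-3, 2, -3): 18.

18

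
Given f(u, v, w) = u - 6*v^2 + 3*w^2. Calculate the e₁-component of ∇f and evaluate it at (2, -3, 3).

1

(∇f)_1 = ∂f/∂u = 1
At (2, -3, 3): 1.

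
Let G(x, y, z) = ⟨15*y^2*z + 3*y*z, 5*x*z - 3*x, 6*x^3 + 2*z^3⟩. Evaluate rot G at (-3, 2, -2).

(15, -96, 113)

(∇×G)₁ = ∂G₃/∂y − ∂G₂/∂z = -5*x
(∇×G)₂ = ∂G₁/∂z − ∂G₃/∂x = -18*x^2 + 15*y^2 + 3*y
(∇×G)₃ = ∂G₂/∂x − ∂G₁/∂y = -30*y*z + 2*z - 3
∇×G = (-5*x, -18*x^2 + 15*y^2 + 3*y, -30*y*z + 2*z - 3)
At (-3, 2, -2): (15, -96, 113).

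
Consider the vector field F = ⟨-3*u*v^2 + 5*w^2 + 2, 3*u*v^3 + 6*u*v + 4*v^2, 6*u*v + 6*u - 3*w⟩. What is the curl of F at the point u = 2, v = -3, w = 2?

(∇×F)₁ = ∂F₃/∂v − ∂F₂/∂w = 6*u
(∇×F)₂ = ∂F₁/∂w − ∂F₃/∂u = -6*v + 10*w - 6
(∇×F)₃ = ∂F₂/∂u − ∂F₁/∂v = 6*u*v + 3*v^3 + 6*v
∇×F = (6*u, -6*v + 10*w - 6, 6*u*v + 3*v^3 + 6*v)
At (2, -3, 2): (12, 32, -135).

(12, 32, -135)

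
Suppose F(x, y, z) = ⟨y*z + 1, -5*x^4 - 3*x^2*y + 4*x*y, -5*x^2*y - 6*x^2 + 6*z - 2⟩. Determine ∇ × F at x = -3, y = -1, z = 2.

(∇×F)₁ = ∂F₃/∂y − ∂F₂/∂z = -5*x^2
(∇×F)₂ = ∂F₁/∂z − ∂F₃/∂x = 10*x*y + 12*x + y
(∇×F)₃ = ∂F₂/∂x − ∂F₁/∂y = -20*x^3 - 6*x*y + 4*y - z
∇×F = (-5*x^2, 10*x*y + 12*x + y, -20*x^3 - 6*x*y + 4*y - z)
At (-3, -1, 2): (-45, -7, 516).

(-45, -7, 516)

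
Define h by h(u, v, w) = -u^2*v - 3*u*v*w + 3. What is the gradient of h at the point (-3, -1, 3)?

∂h/∂u = -2*u*v - 3*v*w
∂h/∂v = -u^2 - 3*u*w
∂h/∂w = -3*u*v
∇h = (-2*u*v - 3*v*w, -u^2 - 3*u*w, -3*u*v)
At (-3, -1, 3): (3, 18, -9).

(3, 18, -9)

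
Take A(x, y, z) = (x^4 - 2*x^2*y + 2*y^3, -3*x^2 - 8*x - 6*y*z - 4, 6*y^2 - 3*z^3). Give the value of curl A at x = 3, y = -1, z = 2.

(-18, 0, -14)

(∇×A)₁ = ∂A₃/∂y − ∂A₂/∂z = 18*y
(∇×A)₂ = ∂A₁/∂z − ∂A₃/∂x = 0
(∇×A)₃ = ∂A₂/∂x − ∂A₁/∂y = 2*x^2 - 6*x - 6*y^2 - 8
∇×A = (18*y, 0, 2*x^2 - 6*x - 6*y^2 - 8)
At (3, -1, 2): (-18, 0, -14).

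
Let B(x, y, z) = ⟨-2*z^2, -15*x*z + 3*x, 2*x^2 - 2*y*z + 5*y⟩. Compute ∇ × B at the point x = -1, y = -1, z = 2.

(∇×B)₁ = ∂B₃/∂y − ∂B₂/∂z = 15*x - 2*z + 5
(∇×B)₂ = ∂B₁/∂z − ∂B₃/∂x = -4*x - 4*z
(∇×B)₃ = ∂B₂/∂x − ∂B₁/∂y = -15*z + 3
∇×B = (15*x - 2*z + 5, -4*x - 4*z, -15*z + 3)
At (-1, -1, 2): (-14, -4, -27).

(-14, -4, -27)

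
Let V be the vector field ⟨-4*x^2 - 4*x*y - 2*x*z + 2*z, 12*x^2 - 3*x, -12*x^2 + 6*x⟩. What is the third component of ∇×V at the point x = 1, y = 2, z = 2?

25

(∇×V)_3 = ∂V₂/∂x − ∂V₁/∂y
= 24*x - 3 − (-4*x)
= 28*x - 3
At (1, 2, 2): 25.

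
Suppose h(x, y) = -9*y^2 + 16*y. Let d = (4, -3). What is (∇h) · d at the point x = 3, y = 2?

∂h/∂x = 0
∂h/∂y = -18*y + 16
∇h at (3, 2) = (0, -20)
∇h · d = (0)(4) + (-20)(-3) = 60

60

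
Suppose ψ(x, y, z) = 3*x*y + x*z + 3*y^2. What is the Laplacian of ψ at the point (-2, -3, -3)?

6

∂²ψ/∂x² = 0
∂²ψ/∂y² = 6
∂²ψ/∂z² = 0
∇²ψ = 6
At (-2, -3, -3): 6.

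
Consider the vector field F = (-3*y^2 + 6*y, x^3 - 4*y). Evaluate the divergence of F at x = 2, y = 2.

∂F₁/∂x = 0
∂F₂/∂y = -4
∇·F = -4
At (2, 2): -4.

-4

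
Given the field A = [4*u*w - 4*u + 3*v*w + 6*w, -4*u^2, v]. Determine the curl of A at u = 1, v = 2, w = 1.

(∇×A)₁ = ∂A₃/∂v − ∂A₂/∂w = 1
(∇×A)₂ = ∂A₁/∂w − ∂A₃/∂u = 4*u + 3*v + 6
(∇×A)₃ = ∂A₂/∂u − ∂A₁/∂v = -8*u - 3*w
∇×A = (1, 4*u + 3*v + 6, -8*u - 3*w)
At (1, 2, 1): (1, 16, -11).

(1, 16, -11)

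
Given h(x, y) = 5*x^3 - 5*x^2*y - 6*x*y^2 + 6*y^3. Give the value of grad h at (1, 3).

(-69, 121)

∂h/∂x = 15*x^2 - 10*x*y - 6*y^2
∂h/∂y = -5*x^2 - 12*x*y + 18*y^2
∇h = (15*x^2 - 10*x*y - 6*y^2, -5*x^2 - 12*x*y + 18*y^2)
At (1, 3): (-69, 121).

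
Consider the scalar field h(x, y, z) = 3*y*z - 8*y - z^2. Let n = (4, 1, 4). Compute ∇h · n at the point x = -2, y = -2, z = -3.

∂h/∂x = 0
∂h/∂y = 3*z - 8
∂h/∂z = 3*y - 2*z
∇h at (-2, -2, -3) = (0, -17, 0)
∇h · n = (0)(4) + (-17)(1) + (0)(4) = -17

-17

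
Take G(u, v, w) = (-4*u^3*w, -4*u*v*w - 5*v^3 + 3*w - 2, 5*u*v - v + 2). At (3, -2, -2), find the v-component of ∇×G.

(∇×G)_2 = ∂G₁/∂w − ∂G₃/∂u
= -4*u^3 − (5*v)
= -4*u^3 - 5*v
At (3, -2, -2): -98.

-98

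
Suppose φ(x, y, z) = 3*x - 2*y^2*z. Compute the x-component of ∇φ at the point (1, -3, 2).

(∇φ)_1 = ∂φ/∂x = 3
At (1, -3, 2): 3.

3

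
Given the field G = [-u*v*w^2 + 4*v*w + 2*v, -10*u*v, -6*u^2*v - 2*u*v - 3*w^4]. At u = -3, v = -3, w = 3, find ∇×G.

(∇×G)₁ = ∂G₃/∂v − ∂G₂/∂w = -6*u^2 - 2*u
(∇×G)₂ = ∂G₁/∂w − ∂G₃/∂u = -2*u*v*w + 12*u*v + 6*v
(∇×G)₃ = ∂G₂/∂u − ∂G₁/∂v = u*w^2 - 10*v - 4*w - 2
∇×G = (-6*u^2 - 2*u, -2*u*v*w + 12*u*v + 6*v, u*w^2 - 10*v - 4*w - 2)
At (-3, -3, 3): (-48, 36, -11).

(-48, 36, -11)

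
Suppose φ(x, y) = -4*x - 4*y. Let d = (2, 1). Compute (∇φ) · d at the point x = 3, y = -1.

∂φ/∂x = -4
∂φ/∂y = -4
∇φ at (3, -1) = (-4, -4)
∇φ · d = (-4)(2) + (-4)(1) = -12

-12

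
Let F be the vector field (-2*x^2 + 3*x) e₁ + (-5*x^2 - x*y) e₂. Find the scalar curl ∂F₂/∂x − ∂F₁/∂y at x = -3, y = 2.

∂F₂/∂x = -10*x - y
∂F₁/∂y = 0
Scalar curl = -10*x - y
At (-3, 2): 28.

28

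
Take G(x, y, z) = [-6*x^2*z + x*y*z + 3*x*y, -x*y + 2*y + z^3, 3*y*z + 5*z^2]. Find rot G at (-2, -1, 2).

(∇×G)₁ = ∂G₃/∂y − ∂G₂/∂z = -3*z^2 + 3*z
(∇×G)₂ = ∂G₁/∂z − ∂G₃/∂x = -6*x^2 + x*y
(∇×G)₃ = ∂G₂/∂x − ∂G₁/∂y = -x*z - 3*x - y
∇×G = (-3*z^2 + 3*z, -6*x^2 + x*y, -x*z - 3*x - y)
At (-2, -1, 2): (-6, -22, 11).

(-6, -22, 11)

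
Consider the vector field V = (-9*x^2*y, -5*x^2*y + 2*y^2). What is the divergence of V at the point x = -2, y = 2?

60

∂V₁/∂x = -18*x*y
∂V₂/∂y = -5*x^2 + 4*y
∇·V = -5*x^2 - 18*x*y + 4*y
At (-2, 2): 60.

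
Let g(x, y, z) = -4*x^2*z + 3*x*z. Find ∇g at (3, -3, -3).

(63, 0, -27)

∂g/∂x = -8*x*z + 3*z
∂g/∂y = 0
∂g/∂z = -4*x^2 + 3*x
∇g = (-8*x*z + 3*z, 0, -4*x^2 + 3*x)
At (3, -3, -3): (63, 0, -27).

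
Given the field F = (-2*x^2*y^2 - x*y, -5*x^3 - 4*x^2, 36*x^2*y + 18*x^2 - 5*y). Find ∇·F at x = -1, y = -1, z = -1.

5

∂F₁/∂x = -4*x*y^2 - y
∂F₂/∂y = 0
∂F₃/∂z = 0
∇·F = -4*x*y^2 - y
At (-1, -1, -1): 5.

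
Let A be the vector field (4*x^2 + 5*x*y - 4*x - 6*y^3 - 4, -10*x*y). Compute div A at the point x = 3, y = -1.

∂A₁/∂x = 8*x + 5*y - 4
∂A₂/∂y = -10*x
∇·A = -2*x + 5*y - 4
At (3, -1): -15.

-15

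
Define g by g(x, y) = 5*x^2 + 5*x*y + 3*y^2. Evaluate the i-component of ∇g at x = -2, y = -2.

-30

(∇g)_1 = ∂g/∂x = 10*x + 5*y
At (-2, -2): -30.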